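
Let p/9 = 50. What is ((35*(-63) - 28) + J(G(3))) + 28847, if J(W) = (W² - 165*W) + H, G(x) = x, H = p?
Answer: 26578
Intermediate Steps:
p = 450 (p = 9*50 = 450)
H = 450
J(W) = 450 + W² - 165*W (J(W) = (W² - 165*W) + 450 = 450 + W² - 165*W)
((35*(-63) - 28) + J(G(3))) + 28847 = ((35*(-63) - 28) + (450 + 3² - 165*3)) + 28847 = ((-2205 - 28) + (450 + 9 - 495)) + 28847 = (-2233 - 36) + 28847 = -2269 + 28847 = 26578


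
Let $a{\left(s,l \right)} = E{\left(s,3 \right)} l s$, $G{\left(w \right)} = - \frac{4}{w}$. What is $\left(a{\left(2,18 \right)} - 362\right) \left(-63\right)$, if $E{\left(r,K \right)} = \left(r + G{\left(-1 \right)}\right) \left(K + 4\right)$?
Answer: $-72450$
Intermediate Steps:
$E{\left(r,K \right)} = \left(4 + K\right) \left(4 + r\right)$ ($E{\left(r,K \right)} = \left(r - \frac{4}{-1}\right) \left(K + 4\right) = \left(r - -4\right) \left(4 + K\right) = \left(r + 4\right) \left(4 + K\right) = \left(4 + r\right) \left(4 + K\right) = \left(4 + K\right) \left(4 + r\right)$)
$a{\left(s,l \right)} = l s \left(28 + 7 s\right)$ ($a{\left(s,l \right)} = \left(16 + 4 \cdot 3 + 4 s + 3 s\right) l s = \left(16 + 12 + 4 s + 3 s\right) l s = \left(28 + 7 s\right) l s = l \left(28 + 7 s\right) s = l s \left(28 + 7 s\right)$)
$\left(a{\left(2,18 \right)} - 362\right) \left(-63\right) = \left(7 \cdot 18 \cdot 2 \left(4 + 2\right) - 362\right) \left(-63\right) = \left(7 \cdot 18 \cdot 2 \cdot 6 - 362\right) \left(-63\right) = \left(1512 - 362\right) \left(-63\right) = 1150 \left(-63\right) = -72450$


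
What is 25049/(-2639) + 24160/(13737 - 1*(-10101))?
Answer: -9195859/1084629 ≈ -8.4783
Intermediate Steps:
25049/(-2639) + 24160/(13737 - 1*(-10101)) = 25049*(-1/2639) + 24160/(13737 + 10101) = -25049/2639 + 24160/23838 = -25049/2639 + 24160*(1/23838) = -25049/2639 + 12080/11919 = -9195859/1084629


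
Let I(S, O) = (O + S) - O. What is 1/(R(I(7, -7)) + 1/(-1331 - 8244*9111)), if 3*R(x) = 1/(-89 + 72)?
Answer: -1483043025/29079292 ≈ -51.000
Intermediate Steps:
I(S, O) = S
R(x) = -1/51 (R(x) = 1/(3*(-89 + 72)) = (⅓)/(-17) = (⅓)*(-1/17) = -1/51)
1/(R(I(7, -7)) + 1/(-1331 - 8244*9111)) = 1/(-1/51 + 1/(-1331 - 8244*9111)) = 1/(-1/51 + (1/9111)/(-9575)) = 1/(-1/51 - 1/9575*1/9111) = 1/(-1/51 - 1/87237825) = 1/(-29079292/1483043025) = -1483043025/29079292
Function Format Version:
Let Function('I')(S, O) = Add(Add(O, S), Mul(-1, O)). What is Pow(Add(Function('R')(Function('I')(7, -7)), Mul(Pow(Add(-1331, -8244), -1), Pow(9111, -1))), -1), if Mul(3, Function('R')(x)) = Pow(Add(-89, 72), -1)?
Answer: Rational(-1483043025, 29079292) ≈ -51.000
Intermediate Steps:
Function('I')(S, O) = S
Function('R')(x) = Rational(-1, 51) (Function('R')(x) = Mul(Rational(1, 3), Pow(Add(-89, 72), -1)) = Mul(Rational(1, 3), Pow(-17, -1)) = Mul(Rational(1, 3), Rational(-1, 17)) = Rational(-1, 51))
Pow(Add(Function('R')(Function('I')(7, -7)), Mul(Pow(Add(-1331, -8244), -1), Pow(9111, -1))), -1) = Pow(Add(Rational(-1, 51), Mul(Pow(Add(-1331, -8244), -1), Pow(9111, -1))), -1) = Pow(Add(Rational(-1, 51), Mul(Pow(-9575, -1), Rational(1, 9111))), -1) = Pow(Add(Rational(-1, 51), Mul(Rational(-1, 9575), Rational(1, 9111))), -1) = Pow(Add(Rational(-1, 51), Rational(-1, 87237825)), -1) = Pow(Rational(-29079292, 1483043025), -1) = Rational(-1483043025, 29079292)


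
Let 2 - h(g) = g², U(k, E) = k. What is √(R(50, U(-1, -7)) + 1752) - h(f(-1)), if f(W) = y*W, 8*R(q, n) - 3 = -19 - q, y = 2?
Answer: 2 + 15*√31/2 ≈ 43.758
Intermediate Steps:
R(q, n) = -2 - q/8 (R(q, n) = 3/8 + (-19 - q)/8 = 3/8 + (-19/8 - q/8) = -2 - q/8)
f(W) = 2*W
h(g) = 2 - g²
√(R(50, U(-1, -7)) + 1752) - h(f(-1)) = √((-2 - ⅛*50) + 1752) - (2 - (2*(-1))²) = √((-2 - 25/4) + 1752) - (2 - 1*(-2)²) = √(-33/4 + 1752) - (2 - 1*4) = √(6975/4) - (2 - 4) = 15*√31/2 - 1*(-2) = 15*√31/2 + 2 = 2 + 15*√31/2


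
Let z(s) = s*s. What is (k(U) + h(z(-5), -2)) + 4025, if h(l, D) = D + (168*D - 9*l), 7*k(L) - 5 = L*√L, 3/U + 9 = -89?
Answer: 24239/7 - 3*I*√6/9604 ≈ 3462.7 - 0.00076515*I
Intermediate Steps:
U = -3/98 (U = 3/(-9 - 89) = 3/(-98) = 3*(-1/98) = -3/98 ≈ -0.030612)
z(s) = s²
k(L) = 5/7 + L^(3/2)/7 (k(L) = 5/7 + (L*√L)/7 = 5/7 + L^(3/2)/7)
h(l, D) = -9*l + 169*D (h(l, D) = D + (-9*l + 168*D) = -9*l + 169*D)
(k(U) + h(z(-5), -2)) + 4025 = ((5/7 + (-3/98)^(3/2)/7) + (-9*(-5)² + 169*(-2))) + 4025 = ((5/7 + (-3*I*√6/1372)/7) + (-9*25 - 338)) + 4025 = ((5/7 - 3*I*√6/9604) + (-225 - 338)) + 4025 = ((5/7 - 3*I*√6/9604) - 563) + 4025 = (-3936/7 - 3*I*√6/9604) + 4025 = 24239/7 - 3*I*√6/9604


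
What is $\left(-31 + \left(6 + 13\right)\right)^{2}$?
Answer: $144$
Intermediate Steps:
$\left(-31 + \left(6 + 13\right)\right)^{2} = \left(-31 + 19\right)^{2} = \left(-12\right)^{2} = 144$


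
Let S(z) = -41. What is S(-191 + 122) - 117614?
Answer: -117655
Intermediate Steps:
S(-191 + 122) - 117614 = -41 - 117614 = -117655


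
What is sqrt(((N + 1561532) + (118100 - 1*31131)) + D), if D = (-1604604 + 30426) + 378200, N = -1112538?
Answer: 3*I*sqrt(73335) ≈ 812.41*I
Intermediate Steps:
D = -1195978 (D = -1574178 + 378200 = -1195978)
sqrt(((N + 1561532) + (118100 - 1*31131)) + D) = sqrt(((-1112538 + 1561532) + (118100 - 1*31131)) - 1195978) = sqrt((448994 + (118100 - 31131)) - 1195978) = sqrt((448994 + 86969) - 1195978) = sqrt(535963 - 1195978) = sqrt(-660015) = 3*I*sqrt(73335)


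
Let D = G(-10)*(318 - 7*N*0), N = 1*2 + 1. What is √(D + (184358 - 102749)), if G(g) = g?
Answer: √78429 ≈ 280.05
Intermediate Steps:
N = 3 (N = 2 + 1 = 3)
D = -3180 (D = -10*(318 - 7*3*0) = -10*(318 - 21*0) = -10*(318 + 0) = -10*318 = -3180)
√(D + (184358 - 102749)) = √(-3180 + (184358 - 102749)) = √(-3180 + 81609) = √78429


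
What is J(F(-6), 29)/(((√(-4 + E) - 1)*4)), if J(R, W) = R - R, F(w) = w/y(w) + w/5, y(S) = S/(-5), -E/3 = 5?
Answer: 0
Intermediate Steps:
E = -15 (E = -3*5 = -15)
y(S) = -S/5 (y(S) = S*(-⅕) = -S/5)
F(w) = -5 + w/5 (F(w) = w/((-w/5)) + w/5 = w*(-5/w) + w*(⅕) = -5 + w/5)
J(R, W) = 0
J(F(-6), 29)/(((√(-4 + E) - 1)*4)) = 0/(((√(-4 - 15) - 1)*4)) = 0/(((√(-19) - 1)*4)) = 0/(((I*√19 - 1)*4)) = 0/(((-1 + I*√19)*4)) = 0/(-4 + 4*I*√19) = 0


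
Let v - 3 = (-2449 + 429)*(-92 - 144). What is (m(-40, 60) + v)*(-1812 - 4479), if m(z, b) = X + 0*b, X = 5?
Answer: -2999095848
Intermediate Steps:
v = 476723 (v = 3 + (-2449 + 429)*(-92 - 144) = 3 - 2020*(-236) = 3 + 476720 = 476723)
m(z, b) = 5 (m(z, b) = 5 + 0*b = 5 + 0 = 5)
(m(-40, 60) + v)*(-1812 - 4479) = (5 + 476723)*(-1812 - 4479) = 476728*(-6291) = -2999095848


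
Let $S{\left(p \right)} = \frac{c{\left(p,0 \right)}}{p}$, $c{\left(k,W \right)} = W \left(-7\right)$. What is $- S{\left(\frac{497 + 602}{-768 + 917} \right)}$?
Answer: $0$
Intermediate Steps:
$c{\left(k,W \right)} = - 7 W$
$S{\left(p \right)} = 0$ ($S{\left(p \right)} = \frac{\left(-7\right) 0}{p} = \frac{0}{p} = 0$)
$- S{\left(\frac{497 + 602}{-768 + 917} \right)} = \left(-1\right) 0 = 0$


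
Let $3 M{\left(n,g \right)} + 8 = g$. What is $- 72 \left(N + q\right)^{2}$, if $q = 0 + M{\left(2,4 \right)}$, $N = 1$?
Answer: $-8$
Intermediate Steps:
$M{\left(n,g \right)} = - \frac{8}{3} + \frac{g}{3}$
$q = - \frac{4}{3}$ ($q = 0 + \left(- \frac{8}{3} + \frac{1}{3} \cdot 4\right) = 0 + \left(- \frac{8}{3} + \frac{4}{3}\right) = 0 - \frac{4}{3} = - \frac{4}{3} \approx -1.3333$)
$- 72 \left(N + q\right)^{2} = - 72 \left(1 - \frac{4}{3}\right)^{2} = - 72 \left(- \frac{1}{3}\right)^{2} = \left(-72\right) \frac{1}{9} = -8$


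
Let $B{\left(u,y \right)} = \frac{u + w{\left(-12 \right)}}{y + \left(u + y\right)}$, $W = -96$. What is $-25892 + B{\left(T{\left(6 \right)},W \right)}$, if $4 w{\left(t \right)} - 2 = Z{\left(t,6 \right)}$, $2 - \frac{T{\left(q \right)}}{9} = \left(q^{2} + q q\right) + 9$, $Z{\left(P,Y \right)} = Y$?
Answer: $- \frac{23379767}{903} \approx -25891.0$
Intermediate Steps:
$T{\left(q \right)} = -63 - 18 q^{2}$ ($T{\left(q \right)} = 18 - 9 \left(\left(q^{2} + q q\right) + 9\right) = 18 - 9 \left(\left(q^{2} + q^{2}\right) + 9\right) = 18 - 9 \left(2 q^{2} + 9\right) = 18 - 9 \left(9 + 2 q^{2}\right) = 18 - \left(81 + 18 q^{2}\right) = -63 - 18 q^{2}$)
$w{\left(t \right)} = 2$ ($w{\left(t \right)} = \frac{1}{2} + \frac{1}{4} \cdot 6 = \frac{1}{2} + \frac{3}{2} = 2$)
$B{\left(u,y \right)} = \frac{2 + u}{u + 2 y}$ ($B{\left(u,y \right)} = \frac{u + 2}{y + \left(u + y\right)} = \frac{2 + u}{u + 2 y}$)
$-25892 + B{\left(T{\left(6 \right)},W \right)} = -25892 + \frac{2 - \left(63 + 18 \cdot 6^{2}\right)}{\left(-63 - 18 \cdot 6^{2}\right) + 2 \left(-96\right)} = -25892 + \frac{2 - 711}{\left(-63 - 648\right) - 192} = -25892 + \frac{2 - 711}{-711 - 192} = -25892 + \frac{1}{-903} \left(-709\right) = -25892 - - \frac{709}{903} = -25892 + \frac{709}{903} = - \frac{23379767}{903}$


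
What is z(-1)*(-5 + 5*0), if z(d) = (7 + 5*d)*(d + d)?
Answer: 20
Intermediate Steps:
z(d) = 2*d*(7 + 5*d) (z(d) = (7 + 5*d)*(2*d) = 2*d*(7 + 5*d))
z(-1)*(-5 + 5*0) = (2*(-1)*(7 + 5*(-1)))*(-5 + 5*0) = (2*(-1)*(7 - 5))*(-5 + 0) = (2*(-1)*2)*(-5) = -4*(-5) = 20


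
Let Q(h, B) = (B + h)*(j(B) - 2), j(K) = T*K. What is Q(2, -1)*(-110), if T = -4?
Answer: -220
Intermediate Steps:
j(K) = -4*K
Q(h, B) = (-2 - 4*B)*(B + h) (Q(h, B) = (B + h)*(-4*B - 2) = (B + h)*(-2 - 4*B) = (-2 - 4*B)*(B + h))
Q(2, -1)*(-110) = (-4*(-1)² - 2*(-1) - 2*2 - 4*(-1)*2)*(-110) = (-4*1 + 2 - 4 + 8)*(-110) = (-4 + 2 - 4 + 8)*(-110) = 2*(-110) = -220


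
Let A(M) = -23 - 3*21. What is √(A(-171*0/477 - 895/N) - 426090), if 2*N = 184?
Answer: 8*I*√6659 ≈ 652.82*I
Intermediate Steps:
N = 92 (N = (½)*184 = 92)
A(M) = -86 (A(M) = -23 - 63 = -86)
√(A(-171*0/477 - 895/N) - 426090) = √(-86 - 426090) = √(-426176) = 8*I*√6659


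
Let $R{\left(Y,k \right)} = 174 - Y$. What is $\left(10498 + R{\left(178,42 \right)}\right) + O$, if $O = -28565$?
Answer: $-18071$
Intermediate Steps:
$\left(10498 + R{\left(178,42 \right)}\right) + O = \left(10498 + \left(174 - 178\right)\right) - 28565 = \left(10498 - 4\right) - 28565 = 10494 - 28565 = -18071$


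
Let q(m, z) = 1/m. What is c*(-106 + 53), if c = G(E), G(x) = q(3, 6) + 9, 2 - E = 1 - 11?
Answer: -1484/3 ≈ -494.67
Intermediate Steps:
E = 12 (E = 2 - (1 - 11) = 2 - 1*(-10) = 2 + 10 = 12)
G(x) = 28/3 (G(x) = 1/3 + 9 = 28/3)
c = 28/3 ≈ 9.3333
c*(-106 + 53) = 28*(-106 + 53)/3 = (28/3)*(-53) = -1484/3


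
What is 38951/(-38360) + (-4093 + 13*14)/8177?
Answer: -468528287/313669720 ≈ -1.4937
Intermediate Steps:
38951/(-38360) + (-4093 + 13*14)/8177 = 38951*(-1/38360) + (-4093 + 182)*(1/8177) = -38951/38360 - 3911*1/8177 = -38951/38360 - 3911/8177 = -468528287/313669720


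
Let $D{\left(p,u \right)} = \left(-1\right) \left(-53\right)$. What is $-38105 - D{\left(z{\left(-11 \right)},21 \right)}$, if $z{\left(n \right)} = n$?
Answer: $-38158$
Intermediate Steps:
$D{\left(p,u \right)} = 53$
$-38105 - D{\left(z{\left(-11 \right)},21 \right)} = -38105 - 53 = -38158$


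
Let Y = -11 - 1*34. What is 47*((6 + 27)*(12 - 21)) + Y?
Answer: -14004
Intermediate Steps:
Y = -45 (Y = -11 - 34 = -45)
47*((6 + 27)*(12 - 21)) + Y = 47*((6 + 27)*(12 - 21)) - 45 = 47*(33*(-9)) - 45 = 47*(-297) - 45 = -13959 - 45 = -14004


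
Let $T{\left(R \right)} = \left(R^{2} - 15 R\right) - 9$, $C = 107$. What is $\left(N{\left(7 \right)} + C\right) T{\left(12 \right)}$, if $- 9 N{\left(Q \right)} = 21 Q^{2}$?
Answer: $330$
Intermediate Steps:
$N{\left(Q \right)} = - \frac{7 Q^{2}}{3}$ ($N{\left(Q \right)} = - \frac{21 Q^{2}}{9} = - \frac{7 Q^{2}}{3}$)
$T{\left(R \right)} = -9 + R^{2} - 15 R$
$\left(N{\left(7 \right)} + C\right) T{\left(12 \right)} = \left(- \frac{7 \cdot 7^{2}}{3} + 107\right) \left(-9 + 12^{2} - 180\right) = \left(\left(- \frac{7}{3}\right) 49 + 107\right) \left(-9 + 144 - 180\right) = \left(- \frac{343}{3} + 107\right) \left(-45\right) = \left(- \frac{22}{3}\right) \left(-45\right) = 330$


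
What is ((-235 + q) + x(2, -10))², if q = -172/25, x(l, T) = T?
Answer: 39652209/625 ≈ 63444.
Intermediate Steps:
q = -172/25 (q = -172*1/25 = -172/25 ≈ -6.8800)
((-235 + q) + x(2, -10))² = ((-235 - 172/25) - 10)² = (-6047/25 - 10)² = (-6297/25)² = 39652209/625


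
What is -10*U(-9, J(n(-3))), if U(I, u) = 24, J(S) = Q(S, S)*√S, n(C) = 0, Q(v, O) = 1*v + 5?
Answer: -240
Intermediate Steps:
Q(v, O) = 5 + v (Q(v, O) = v + 5 = 5 + v)
J(S) = √S*(5 + S) (J(S) = (5 + S)*√S = √S*(5 + S))
-10*U(-9, J(n(-3))) = -10*24 = -240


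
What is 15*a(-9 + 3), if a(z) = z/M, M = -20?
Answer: 9/2 ≈ 4.5000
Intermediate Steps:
a(z) = -z/20 (a(z) = z/(-20) = z*(-1/20) = -z/20)
15*a(-9 + 3) = 15*(-(-9 + 3)/20) = 15*(-1/20*(-6)) = 15*(3/10) = 9/2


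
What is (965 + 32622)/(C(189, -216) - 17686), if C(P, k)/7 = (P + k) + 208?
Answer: -33587/16419 ≈ -2.0456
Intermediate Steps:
C(P, k) = 1456 + 7*P + 7*k (C(P, k) = 7*((P + k) + 208) = 7*(208 + P + k) = 1456 + 7*P + 7*k)
(965 + 32622)/(C(189, -216) - 17686) = (965 + 32622)/((1456 + 7*189 + 7*(-216)) - 17686) = 33587/((1456 + 1323 - 1512) - 17686) = 33587/(1267 - 17686) = 33587/(-16419) = 33587*(-1/16419) = -33587/16419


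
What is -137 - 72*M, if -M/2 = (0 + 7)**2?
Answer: 6919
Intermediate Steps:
M = -98 (M = -2*(0 + 7)**2 = -2*7**2 = -2*49 = -98)
-137 - 72*M = -137 - 72*(-98) = -137 + 7056 = 6919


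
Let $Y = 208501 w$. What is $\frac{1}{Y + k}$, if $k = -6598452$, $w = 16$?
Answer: $- \frac{1}{3262436} \approx -3.0652 \cdot 10^{-7}$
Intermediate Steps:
$Y = 3336016$ ($Y = 208501 \cdot 16 = 3336016$)
$\frac{1}{Y + k} = \frac{1}{3336016 - 6598452} = \frac{1}{-3262436} = - \frac{1}{3262436}$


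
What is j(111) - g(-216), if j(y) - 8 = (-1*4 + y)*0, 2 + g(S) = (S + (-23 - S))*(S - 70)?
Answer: -6568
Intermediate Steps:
g(S) = 1608 - 23*S (g(S) = -2 + (S + (-23 - S))*(S - 70) = -2 - 23*(-70 + S) = -2 + (1610 - 23*S) = 1608 - 23*S)
j(y) = 8 (j(y) = 8 + (-1*4 + y)*0 = 8 + (-4 + y)*0 = 8 + 0 = 8)
j(111) - g(-216) = 8 - (1608 - 23*(-216)) = 8 - (1608 + 4968) = 8 - 1*6576 = 8 - 6576 = -6568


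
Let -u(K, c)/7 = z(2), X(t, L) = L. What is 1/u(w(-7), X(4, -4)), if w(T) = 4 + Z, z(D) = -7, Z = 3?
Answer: 1/49 ≈ 0.020408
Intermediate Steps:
w(T) = 7 (w(T) = 4 + 3 = 7)
u(K, c) = 49 (u(K, c) = -7*(-7) = 49)
1/u(w(-7), X(4, -4)) = 1/49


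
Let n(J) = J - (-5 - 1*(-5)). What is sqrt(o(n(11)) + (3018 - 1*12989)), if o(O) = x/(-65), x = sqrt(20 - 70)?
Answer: sqrt(-1685099 - 13*I*sqrt(2))/13 ≈ 0.00054472 - 99.855*I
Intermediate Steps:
x = 5*I*sqrt(2) (x = sqrt(-50) = 5*I*sqrt(2) ≈ 7.0711*I)
n(J) = J (n(J) = J - (-5 + 5) = J - 1*0 = J + 0 = J)
o(O) = -I*sqrt(2)/13 (o(O) = (5*I*sqrt(2))/(-65) = (5*I*sqrt(2))*(-1/65) = -I*sqrt(2)/13)
sqrt(o(n(11)) + (3018 - 1*12989)) = sqrt(-I*sqrt(2)/13 + (3018 - 1*12989)) = sqrt(-I*sqrt(2)/13 + (3018 - 12989)) = sqrt(-I*sqrt(2)/13 - 9971) = sqrt(-9971 - I*sqrt(2)/13)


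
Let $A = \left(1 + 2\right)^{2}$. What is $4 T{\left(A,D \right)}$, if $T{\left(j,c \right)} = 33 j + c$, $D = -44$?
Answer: $1012$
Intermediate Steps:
$A = 9$ ($A = 3^{2} = 9$)
$T{\left(j,c \right)} = c + 33 j$
$4 T{\left(A,D \right)} = 4 \left(-44 + 33 \cdot 9\right) = 4 \left(-44 + 297\right) = 4 \cdot 253 = 1012$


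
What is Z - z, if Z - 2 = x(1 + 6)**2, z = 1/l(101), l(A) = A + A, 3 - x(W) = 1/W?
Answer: 100547/9898 ≈ 10.158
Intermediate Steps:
x(W) = 3 - 1/W
l(A) = 2*A
z = 1/202 (z = 1/(2*101) = 1/202 ≈ 0.0049505)
Z = 498/49 (Z = 2 + (3 - 1/(1 + 6))**2 = 2 + (3 - 1/7)**2 = 2 + (20/7)**2 = 2 + 400/49 = 498/49 ≈ 10.163)
Z - z = 498/49 - 1*1/202 = 498/49 - 1/202 = 100547/9898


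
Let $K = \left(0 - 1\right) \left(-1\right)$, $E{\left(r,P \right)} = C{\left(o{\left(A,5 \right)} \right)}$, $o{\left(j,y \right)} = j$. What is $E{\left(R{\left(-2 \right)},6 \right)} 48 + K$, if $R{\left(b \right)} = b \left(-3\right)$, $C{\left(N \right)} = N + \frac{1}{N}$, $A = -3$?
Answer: $-159$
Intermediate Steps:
$R{\left(b \right)} = - 3 b$
$E{\left(r,P \right)} = - \frac{10}{3}$ ($E{\left(r,P \right)} = -3 + \frac{1}{-3} = -3 - \frac{1}{3} = - \frac{10}{3}$)
$K = 1$ ($K = \left(-1\right) \left(-1\right) = 1$)
$E{\left(R{\left(-2 \right)},6 \right)} 48 + K = \left(- \frac{10}{3}\right) 48 + 1 = -160 + 1 = -159$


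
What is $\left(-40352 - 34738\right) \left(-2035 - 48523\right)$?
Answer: $3796400220$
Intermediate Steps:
$\left(-40352 - 34738\right) \left(-2035 - 48523\right) = \left(-75090\right) \left(-50558\right) = 3796400220$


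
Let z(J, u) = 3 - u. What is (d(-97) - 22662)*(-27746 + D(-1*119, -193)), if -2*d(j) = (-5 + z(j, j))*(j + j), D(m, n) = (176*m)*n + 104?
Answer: -53983653850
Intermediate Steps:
D(m, n) = 104 + 176*m*n (D(m, n) = 176*m*n + 104 = 104 + 176*m*n)
d(j) = -j*(-2 - j) (d(j) = -(-5 + (3 - j))*(j + j)/2 = -(-2 - j)*2*j/2 = -j*(-2 - j))
(d(-97) - 22662)*(-27746 + D(-1*119, -193)) = (-97*(2 - 97) - 22662)*(-27746 + (104 + 176*(-1*119)*(-193))) = (-97*(-95) - 22662)*(-27746 + (104 + 176*(-119)*(-193))) = (9215 - 22662)*(-27746 + (104 + 4042192)) = -13447*(-27746 + 4042296) = -13447*4014550 = -53983653850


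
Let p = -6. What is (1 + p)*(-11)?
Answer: 55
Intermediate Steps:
(1 + p)*(-11) = (1 - 6)*(-11) = -5*(-11) = 55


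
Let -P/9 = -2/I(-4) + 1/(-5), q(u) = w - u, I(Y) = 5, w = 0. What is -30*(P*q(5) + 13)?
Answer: 420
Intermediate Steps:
q(u) = -u (q(u) = 0 - u = -u)
P = 27/5 (P = -9*(-2/5 + 1/(-5)) = -9*(-2*1/5 + 1*(-1/5)) = -9*(-2/5 - 1/5) = -9*(-3/5) = 27/5 ≈ 5.4000)
-30*(P*q(5) + 13) = -30*(27*(-1*5)/5 + 13) = -30*((27/5)*(-5) + 13) = -30*(-27 + 13) = -30*(-14) = 420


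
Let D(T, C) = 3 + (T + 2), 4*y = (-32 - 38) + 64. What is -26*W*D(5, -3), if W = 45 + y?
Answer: -11310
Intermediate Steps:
y = -3/2 (y = ((-32 - 38) + 64)/4 = (-70 + 64)/4 = (¼)*(-6) = -3/2 ≈ -1.5000)
W = 87/2 (W = 45 - 3/2 = 87/2 ≈ 43.500)
D(T, C) = 5 + T (D(T, C) = 3 + (2 + T) = 5 + T)
-26*W*D(5, -3) = -1131*(5 + 5) = -1131*10 = -26*435 = -11310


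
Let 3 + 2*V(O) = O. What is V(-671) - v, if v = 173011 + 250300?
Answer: -423648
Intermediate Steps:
v = 423311
V(O) = -3/2 + O/2
V(-671) - v = (-3/2 + (½)*(-671)) - 1*423311 = (-3/2 - 671/2) - 423311 = -337 - 423311 = -423648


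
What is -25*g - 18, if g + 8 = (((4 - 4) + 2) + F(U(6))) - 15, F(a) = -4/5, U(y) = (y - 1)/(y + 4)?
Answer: 527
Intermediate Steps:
U(y) = (-1 + y)/(4 + y)
F(a) = -⅘ (F(a) = -4*⅕ = -⅘)
g = -109/5 (g = -8 + ((((4 - 4) + 2) - ⅘) - 15) = -8 + (((0 + 2) - ⅘) - 15) = -8 + ((2 - ⅘) - 15) = -8 + (6/5 - 15) = -8 - 69/5 = -109/5 ≈ -21.800)
-25*g - 18 = -25*(-109/5) - 18 = 545 - 18 = 527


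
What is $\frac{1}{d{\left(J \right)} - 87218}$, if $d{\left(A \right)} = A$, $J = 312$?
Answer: $- \frac{1}{86906} \approx -1.1507 \cdot 10^{-5}$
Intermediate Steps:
$\frac{1}{d{\left(J \right)} - 87218} = \frac{1}{312 - 87218} = \frac{1}{-86906} = - \frac{1}{86906}$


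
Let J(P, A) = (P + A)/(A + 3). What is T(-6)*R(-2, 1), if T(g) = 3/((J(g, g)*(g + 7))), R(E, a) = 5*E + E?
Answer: -9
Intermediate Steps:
J(P, A) = (A + P)/(3 + A)
R(E, a) = 6*E
T(g) = 3*(3 + g)/(2*g*(7 + g)) (T(g) = 3/((((g + g)/(3 + g))*(g + 7))) = 3/((((2*g)/(3 + g))*(7 + g))) = 3/(((2*g/(3 + g))*(7 + g))) = 3/((2*g*(7 + g)/(3 + g))) = 3*((3 + g)/(2*g*(7 + g))) = 3*(3 + g)/(2*g*(7 + g)))
T(-6)*R(-2, 1) = ((3/2)*(3 - 6)/(-6*(7 - 6)))*(6*(-2)) = ((3/2)*(-⅙)*(-3)/1)*(-12) = ((3/2)*(-⅙)*1*(-3))*(-12) = (¾)*(-12) = -9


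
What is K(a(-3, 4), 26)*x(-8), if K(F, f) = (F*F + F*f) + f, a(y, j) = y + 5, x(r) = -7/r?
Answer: 287/4 ≈ 71.750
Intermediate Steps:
a(y, j) = 5 + y
K(F, f) = f + F² + F*f (K(F, f) = (F² + F*f) + f = f + F² + F*f)
K(a(-3, 4), 26)*x(-8) = (26 + (5 - 3)² + (5 - 3)*26)*(-7/(-8)) = (26 + 2² + 2*26)*(-7*(-⅛)) = (26 + 4 + 52)*(7/8) = 82*(7/8) = 287/4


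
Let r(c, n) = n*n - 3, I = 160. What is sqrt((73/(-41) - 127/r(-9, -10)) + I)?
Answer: 4*sqrt(155110954)/3977 ≈ 12.526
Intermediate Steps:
r(c, n) = -3 + n**2 (r(c, n) = n**2 - 3 = -3 + n**2)
sqrt((73/(-41) - 127/r(-9, -10)) + I) = sqrt((73/(-41) - 127/(-3 + (-10)**2)) + 160) = sqrt((73*(-1/41) - 127/(-3 + 100)) + 160) = sqrt((-73/41 - 127/97) + 160) = sqrt(-12288/3977 + 160) = sqrt(624032/3977) = 4*sqrt(155110954)/3977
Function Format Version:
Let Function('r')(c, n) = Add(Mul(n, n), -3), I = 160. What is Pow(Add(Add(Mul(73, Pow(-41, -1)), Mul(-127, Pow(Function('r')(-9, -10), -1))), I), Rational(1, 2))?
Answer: Mul(Rational(4, 3977), Pow(155110954, Rational(1, 2))) ≈ 12.526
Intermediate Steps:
Function('r')(c, n) = Add(-3, Pow(n, 2)) (Function('r')(c, n) = Add(Pow(n, 2), -3) = Add(-3, Pow(n, 2)))
Pow(Add(Add(Mul(73, Pow(-41, -1)), Mul(-127, Pow(Function('r')(-9, -10), -1))), I), Rational(1, 2)) = Pow(Add(Add(Mul(73, Pow(-41, -1)), Mul(-127, Pow(Add(-3, Pow(-10, 2)), -1))), 160), Rational(1, 2)) = Pow(Add(Add(Mul(73, Rational(-1, 41)), Mul(-127, Pow(Add(-3, 100), -1))), 160), Rational(1, 2)) = Pow(Add(Add(Rational(-73, 41), Mul(-127, Pow(97, -1))), 160), Rational(1, 2)) = Pow(Add(Add(Rational(-73, 41), Mul(-127, Rational(1, 97))), 160), Rational(1, 2)) = Pow(Add(Add(Rational(-73, 41), Rational(-127, 97)), 160), Rational(1, 2)) = Pow(Add(Rational(-12288, 3977), 160), Rational(1, 2)) = Pow(Rational(624032, 3977), Rational(1, 2)) = Mul(Rational(4, 3977), Pow(155110954, Rational(1, 2)))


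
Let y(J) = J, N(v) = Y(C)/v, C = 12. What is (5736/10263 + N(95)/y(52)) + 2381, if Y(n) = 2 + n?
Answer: 20123887057/8449870 ≈ 2381.6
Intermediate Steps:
N(v) = 14/v (N(v) = (2 + 12)/v = 14/v)
(5736/10263 + N(95)/y(52)) + 2381 = (5736/10263 + (14/95)/52) + 2381 = (5736*(1/10263) + (14*(1/95))*(1/52)) + 2381 = (1912/3421 + (14/95)*(1/52)) + 2381 = (1912/3421 + 7/2470) + 2381 = 4746587/8449870 + 2381 = 20123887057/8449870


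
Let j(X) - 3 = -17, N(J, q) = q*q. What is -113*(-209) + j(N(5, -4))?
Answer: 23603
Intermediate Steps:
N(J, q) = q²
j(X) = -14 (j(X) = 3 - 17 = -14)
-113*(-209) + j(N(5, -4)) = -113*(-209) - 14 = 23617 - 14 = 23603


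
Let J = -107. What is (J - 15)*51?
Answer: -6222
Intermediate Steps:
(J - 15)*51 = (-107 - 15)*51 = -122*51 = -6222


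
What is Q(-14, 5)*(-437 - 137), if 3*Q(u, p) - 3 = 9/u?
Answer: -451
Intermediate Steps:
Q(u, p) = 1 + 3/u (Q(u, p) = 1 + (9/u)/3 = 1 + 3/u)
Q(-14, 5)*(-437 - 137) = ((3 - 14)/(-14))*(-437 - 137) = -1/14*(-11)*(-574) = (11/14)*(-574) = -451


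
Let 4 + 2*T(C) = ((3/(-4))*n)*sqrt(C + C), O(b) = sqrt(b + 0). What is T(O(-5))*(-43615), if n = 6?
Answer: 87230 + 392535*5**(1/4)*(1 + I)/4 ≈ 2.3397e+5 + 1.4674e+5*I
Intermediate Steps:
O(b) = sqrt(b)
T(C) = -2 - 9*sqrt(2)*sqrt(C)/4 (T(C) = -2 + (((3/(-4))*6)*sqrt(C + C))/2 = -2 + (((3*(-1/4))*6)*sqrt(2*C))/2 = -2 + ((-3/4*6)*(sqrt(2)*sqrt(C)))/2 = -2 + (-9*sqrt(2)*sqrt(C)/2)/2 = -2 - 9*sqrt(2)*sqrt(C)/4)
T(O(-5))*(-43615) = (-2 - 9*sqrt(2)*sqrt(sqrt(-5))/4)*(-43615) = (-2 - 9*sqrt(2)*sqrt(I*sqrt(5))/4)*(-43615) = (-2 - 9*sqrt(2)*5**(1/4)*sqrt(I)/4)*(-43615) = 87230 + 392535*sqrt(2)*5**(1/4)*sqrt(I)/4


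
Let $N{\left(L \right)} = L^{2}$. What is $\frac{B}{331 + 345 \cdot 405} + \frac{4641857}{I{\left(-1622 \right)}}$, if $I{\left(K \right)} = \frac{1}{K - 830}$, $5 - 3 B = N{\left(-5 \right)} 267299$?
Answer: $- \frac{797047027927937}{70028} \approx -1.1382 \cdot 10^{10}$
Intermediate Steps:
$B = -2227490$ ($B = \frac{5}{3} - \frac{\left(-5\right)^{2} \cdot 267299}{3} = \frac{5}{3} - \frac{25 \cdot 267299}{3} = \frac{5}{3} - \frac{6682475}{3} = -2227490$)
$I{\left(K \right)} = \frac{1}{-830 + K}$
$\frac{B}{331 + 345 \cdot 405} + \frac{4641857}{I{\left(-1622 \right)}} = - \frac{2227490}{331 + 345 \cdot 405} + \frac{4641857}{\frac{1}{-830 - 1622}} = - \frac{2227490}{331 + 139725} + \frac{4641857}{\frac{1}{-2452}} = - \frac{2227490}{140056} + \frac{4641857}{- \frac{1}{2452}} = \left(-2227490\right) \frac{1}{140056} + 4641857 \left(-2452\right) = - \frac{1113745}{70028} - 11381833364 = - \frac{797047027927937}{70028}$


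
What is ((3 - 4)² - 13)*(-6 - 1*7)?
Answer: 156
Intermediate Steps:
((3 - 4)² - 13)*(-6 - 1*7) = ((-1)² - 13)*(-6 - 7) = (1 - 13)*(-13) = -12*(-13) = 156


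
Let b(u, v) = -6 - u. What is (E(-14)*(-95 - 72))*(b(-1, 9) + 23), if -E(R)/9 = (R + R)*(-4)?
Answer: 3030048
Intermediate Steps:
E(R) = 72*R (E(R) = -9*(R + R)*(-4) = -9*2*R*(-4) = -(-72)*R = 72*R)
(E(-14)*(-95 - 72))*(b(-1, 9) + 23) = ((72*(-14))*(-95 - 72))*((-6 - 1*(-1)) + 23) = (-1008*(-167))*((-6 + 1) + 23) = 168336*(-5 + 23) = 168336*18 = 3030048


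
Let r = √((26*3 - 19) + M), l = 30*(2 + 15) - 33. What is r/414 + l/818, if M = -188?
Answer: 477/818 + I*√129/414 ≈ 0.58313 + 0.027434*I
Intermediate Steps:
l = 477 (l = 30*17 - 33 = 510 - 33 = 477)
r = I*√129 (r = √((26*3 - 19) - 188) = √((78 - 19) - 188) = √(59 - 188) = √(-129) = I*√129 ≈ 11.358*I)
r/414 + l/818 = (I*√129)/414 + 477/818 = (I*√129)*(1/414) + 477*(1/818) = I*√129/414 + 477/818 = 477/818 + I*√129/414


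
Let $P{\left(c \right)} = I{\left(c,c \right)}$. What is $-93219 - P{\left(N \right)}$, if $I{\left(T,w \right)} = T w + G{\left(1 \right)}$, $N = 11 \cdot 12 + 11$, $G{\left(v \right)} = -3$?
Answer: $-113665$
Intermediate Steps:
$N = 143$ ($N = 132 + 11 = 143$)
$I{\left(T,w \right)} = -3 + T w$ ($I{\left(T,w \right)} = T w - 3 = -3 + T w$)
$P{\left(c \right)} = -3 + c^{2}$ ($P{\left(c \right)} = -3 + c c = -3 + c^{2}$)
$-93219 - P{\left(N \right)} = -93219 - \left(-3 + 143^{2}\right) = -93219 - \left(-3 + 20449\right) = -93219 - 20446 = -113665$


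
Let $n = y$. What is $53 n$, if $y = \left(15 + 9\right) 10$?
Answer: $12720$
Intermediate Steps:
$y = 240$ ($y = 24 \cdot 10 = 240$)
$n = 240$
$53 n = 53 \cdot 240 = 12720$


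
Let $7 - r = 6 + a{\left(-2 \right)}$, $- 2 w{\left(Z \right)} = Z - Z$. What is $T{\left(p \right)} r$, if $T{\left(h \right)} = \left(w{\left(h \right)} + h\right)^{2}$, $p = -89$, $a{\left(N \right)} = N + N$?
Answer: $39605$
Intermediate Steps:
$w{\left(Z \right)} = 0$ ($w{\left(Z \right)} = - \frac{Z - Z}{2} = \left(- \frac{1}{2}\right) 0 = 0$)
$a{\left(N \right)} = 2 N$
$T{\left(h \right)} = h^{2}$ ($T{\left(h \right)} = \left(0 + h\right)^{2} = h^{2}$)
$r = 5$ ($r = 7 - \left(6 + 2 \left(-2\right)\right) = 7 - \left(6 - 4\right) = 7 - 2 = 5$)
$T{\left(p \right)} r = \left(-89\right)^{2} \cdot 5 = 7921 \cdot 5 = 39605$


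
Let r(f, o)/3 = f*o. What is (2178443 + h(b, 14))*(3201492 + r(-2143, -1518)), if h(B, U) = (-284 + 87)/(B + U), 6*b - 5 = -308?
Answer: 2061100004767362/73 ≈ 2.8234e+13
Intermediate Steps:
b = -101/2 (b = 5/6 + (1/6)*(-308) = 5/6 - 154/3 = -101/2 ≈ -50.500)
h(B, U) = -197/(B + U)
r(f, o) = 3*f*o (r(f, o) = 3*(f*o) = 3*f*o)
(2178443 + h(b, 14))*(3201492 + r(-2143, -1518)) = (2178443 - 197/(-101/2 + 14))*(3201492 + 3*(-2143)*(-1518)) = (2178443 - 197/(-73/2))*(3201492 + 9759222) = (2178443 - 197*(-2/73))*12960714 = (2178443 + 394/73)*12960714 = (159026733/73)*12960714 = 2061100004767362/73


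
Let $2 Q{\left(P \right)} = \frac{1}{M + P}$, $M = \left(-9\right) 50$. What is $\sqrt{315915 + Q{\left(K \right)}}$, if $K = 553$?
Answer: $\frac{\sqrt{13406169146}}{206} \approx 562.06$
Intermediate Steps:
$M = -450$
$Q{\left(P \right)} = \frac{1}{2 \left(-450 + P\right)}$
$\sqrt{315915 + Q{\left(K \right)}} = \sqrt{315915 + \frac{1}{2 \left(-450 + 553\right)}} = \sqrt{315915 + \frac{1}{2 \cdot 103}} = \sqrt{315915 + \frac{1}{2} \cdot \frac{1}{103}} = \sqrt{315915 + \frac{1}{206}} = \sqrt{\frac{65078491}{206}} = \frac{\sqrt{13406169146}}{206}$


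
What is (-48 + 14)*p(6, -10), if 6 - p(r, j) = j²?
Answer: 3196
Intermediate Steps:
p(r, j) = 6 - j²
(-48 + 14)*p(6, -10) = (-48 + 14)*(6 - 1*(-10)²) = -34*(6 - 1*100) = -34*(6 - 100) = -34*(-94) = 3196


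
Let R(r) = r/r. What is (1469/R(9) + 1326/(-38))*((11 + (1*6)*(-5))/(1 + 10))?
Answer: -27248/11 ≈ -2477.1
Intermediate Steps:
R(r) = 1
(1469/R(9) + 1326/(-38))*((11 + (1*6)*(-5))/(1 + 10)) = (1469/1 + 1326/(-38))*((11 + (1*6)*(-5))/(1 + 10)) = (1469*1 + 1326*(-1/38))*((11 + 6*(-5))/11) = (1469 - 663/19)*((11 - 30)*(1/11)) = 27248*(-19*1/11)/19 = (27248/19)*(-19/11) = -27248/11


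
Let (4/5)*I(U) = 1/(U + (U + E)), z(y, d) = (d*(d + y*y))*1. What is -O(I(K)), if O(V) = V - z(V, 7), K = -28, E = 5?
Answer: 2040379/41616 ≈ 49.029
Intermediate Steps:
z(y, d) = d*(d + y²) (z(y, d) = (d*(d + y²))*1 = d*(d + y²))
I(U) = 5/(4*(5 + 2*U)) (I(U) = 5/(4*(U + (U + 5))) = 5/(4*(U + (5 + U))) = 5/(4*(5 + 2*U)))
O(V) = -49 + V - 7*V² (O(V) = V - 7*(7 + V²) = V - (49 + 7*V²) = V + (-49 - 7*V²) = -49 + V - 7*V²)
-O(I(K)) = -(-49 + 5/(4*(5 + 2*(-28))) - 7*25/(16*(5 + 2*(-28))²)) = -(-49 + 5/(4*(5 - 56)) - 7*25/(16*(5 - 56)²)) = -(-49 + (5/4)/(-51) - 7*((5/4)/(-51))²) = -(-49 + (5/4)*(-1/51) - 7*((5/4)*(-1/51))²) = -(-49 - 5/204 - 7*(-5/204)²) = -(-49 - 5/204 - 7*25/41616) = -(-49 - 5/204 - 175/41616) = -1*(-2040379/41616) = 2040379/41616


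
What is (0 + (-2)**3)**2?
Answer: 64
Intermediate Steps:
(0 + (-2)**3)**2 = (0 - 8)**2 = (-8)**2 = 64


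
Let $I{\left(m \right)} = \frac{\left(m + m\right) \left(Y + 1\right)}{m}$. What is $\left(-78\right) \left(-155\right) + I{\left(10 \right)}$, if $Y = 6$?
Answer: $12104$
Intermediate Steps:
$I{\left(m \right)} = 14$ ($I{\left(m \right)} = \frac{\left(m + m\right) \left(6 + 1\right)}{m} = \frac{2 m 7}{m} = \frac{14 m}{m} = 14$)
$\left(-78\right) \left(-155\right) + I{\left(10 \right)} = \left(-78\right) \left(-155\right) + 14 = 12090 + 14 = 12104$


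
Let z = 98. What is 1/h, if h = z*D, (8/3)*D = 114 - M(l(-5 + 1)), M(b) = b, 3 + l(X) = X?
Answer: 4/17787 ≈ 0.00022488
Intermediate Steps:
l(X) = -3 + X
D = 363/8 (D = 3*(114 - (-3 + (-5 + 1)))/8 = 3*(114 - (-3 - 4))/8 = 3*(114 - 1*(-7))/8 = 3*(114 + 7)/8 = (3/8)*121 = 363/8 ≈ 45.375)
h = 17787/4 (h = 98*(363/8) = 17787/4 ≈ 4446.8)
1/h = 1/(17787/4) = 4/17787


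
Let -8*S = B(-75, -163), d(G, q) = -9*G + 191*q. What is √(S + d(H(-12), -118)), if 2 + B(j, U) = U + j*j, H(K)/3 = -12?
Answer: I*√91586/2 ≈ 151.32*I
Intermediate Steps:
H(K) = -36 (H(K) = 3*(-12) = -36)
B(j, U) = -2 + U + j² (B(j, U) = -2 + (U + j*j) = -2 + (U + j²) = -2 + U + j²)
S = -1365/2 (S = -(-2 - 163 + (-75)²)/8 = -(-2 - 163 + 5625)/8 = -⅛*5460 = -1365/2 ≈ -682.50)
√(S + d(H(-12), -118)) = √(-1365/2 + (-9*(-36) + 191*(-118))) = √(-1365/2 + (324 - 22538)) = √(-1365/2 - 22214) = √(-45793/2) = I*√91586/2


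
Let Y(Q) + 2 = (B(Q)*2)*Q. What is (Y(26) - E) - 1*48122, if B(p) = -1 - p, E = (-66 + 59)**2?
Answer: -49577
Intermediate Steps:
E = 49 (E = (-7)**2 = 49)
Y(Q) = -2 + Q*(-2 - 2*Q) (Y(Q) = -2 + ((-1 - Q)*2)*Q = -2 + (-2 - 2*Q)*Q = -2 + Q*(-2 - 2*Q))
(Y(26) - E) - 1*48122 = ((-2 - 2*26*(1 + 26)) - 1*49) - 1*48122 = ((-2 - 2*26*27) - 49) - 48122 = ((-2 - 1404) - 49) - 48122 = (-1406 - 49) - 48122 = -1455 - 48122 = -49577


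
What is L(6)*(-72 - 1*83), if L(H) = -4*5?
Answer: 3100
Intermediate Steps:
L(H) = -20
L(6)*(-72 - 1*83) = -20*(-72 - 1*83) = -20*(-72 - 83) = -20*(-155) = 3100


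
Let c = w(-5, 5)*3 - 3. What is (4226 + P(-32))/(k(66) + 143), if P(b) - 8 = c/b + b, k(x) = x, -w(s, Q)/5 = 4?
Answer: 134527/6688 ≈ 20.115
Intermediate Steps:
w(s, Q) = -20 (w(s, Q) = -5*4 = -20)
c = -63 (c = -20*3 - 3 = -60 - 3 = -63)
P(b) = 8 + b - 63/b (P(b) = 8 + (-63/b + b) = 8 + (b - 63/b) = 8 + b - 63/b)
(4226 + P(-32))/(k(66) + 143) = (4226 + (8 - 32 - 63/(-32)))/(66 + 143) = (4226 + (8 - 32 - 63*(-1/32)))/209 = (4226 + (8 - 32 + 63/32))*(1/209) = (4226 - 705/32)*(1/209) = (134527/32)*(1/209) = 134527/6688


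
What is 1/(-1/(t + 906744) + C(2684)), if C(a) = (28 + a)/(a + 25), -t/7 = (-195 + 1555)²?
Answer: 10872531768/10884573127 ≈ 0.99889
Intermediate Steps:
t = -12947200 (t = -7*(-195 + 1555)² = -7*1360² = -7*1849600 = -12947200)
C(a) = (28 + a)/(25 + a)
1/(-1/(t + 906744) + C(2684)) = 1/(-1/(-12947200 + 906744) + (28 + 2684)/(25 + 2684)) = 1/(-1/(-12040456) + 2712/2709) = 1/(-1*(-1/12040456) + (1/2709)*2712) = 1/(1/12040456 + 904/903) = 1/(10884573127/10872531768) = 10872531768/10884573127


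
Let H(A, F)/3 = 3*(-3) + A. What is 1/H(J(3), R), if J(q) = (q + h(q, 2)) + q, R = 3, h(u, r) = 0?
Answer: -⅑ ≈ -0.11111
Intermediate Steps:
J(q) = 2*q (J(q) = (q + 0) + q = q + q = 2*q)
H(A, F) = -27 + 3*A (H(A, F) = 3*(3*(-3) + A) = 3*(-9 + A) = -27 + 3*A)
1/H(J(3), R) = 1/(-27 + 3*(2*3)) = 1/(-27 + 3*6) = 1/(-27 + 18) = 1/(-9) = -⅑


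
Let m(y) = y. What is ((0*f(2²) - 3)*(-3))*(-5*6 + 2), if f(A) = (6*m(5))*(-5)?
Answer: -252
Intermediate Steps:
f(A) = -150 (f(A) = (6*5)*(-5) = 30*(-5) = -150)
((0*f(2²) - 3)*(-3))*(-5*6 + 2) = ((0*(-150) - 3)*(-3))*(-5*6 + 2) = ((0 - 3)*(-3))*(-30 + 2) = -3*(-3)*(-28) = 9*(-28) = -252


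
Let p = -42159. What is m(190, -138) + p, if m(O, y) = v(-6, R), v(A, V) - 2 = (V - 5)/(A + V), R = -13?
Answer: -800965/19 ≈ -42156.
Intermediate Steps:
v(A, V) = 2 + (-5 + V)/(A + V) (v(A, V) = 2 + (V - 5)/(A + V) = 2 + (-5 + V)/(A + V))
m(O, y) = 56/19 (m(O, y) = (-5 + 2*(-6) + 3*(-13))/(-6 - 13) = (-5 - 12 - 39)/(-19) = -1/19*(-56) = 56/19)
m(190, -138) + p = 56/19 - 42159 = -800965/19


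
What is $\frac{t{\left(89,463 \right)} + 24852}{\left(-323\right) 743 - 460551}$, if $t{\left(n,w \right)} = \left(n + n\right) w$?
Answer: $- \frac{53633}{350270} \approx -0.15312$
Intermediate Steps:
$t{\left(n,w \right)} = 2 n w$
$\frac{t{\left(89,463 \right)} + 24852}{\left(-323\right) 743 - 460551} = \frac{2 \cdot 89 \cdot 463 + 24852}{\left(-323\right) 743 - 460551} = \frac{82414 + 24852}{-239989 - 460551} = \frac{107266}{-700540} = 107266 \left(- \frac{1}{700540}\right) = - \frac{53633}{350270}$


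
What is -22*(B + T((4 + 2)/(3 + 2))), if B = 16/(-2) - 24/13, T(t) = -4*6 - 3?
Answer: 10538/13 ≈ 810.62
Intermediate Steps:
T(t) = -27 (T(t) = -24 - 3 = -27)
B = -128/13 (B = 16*(-½) - 24*1/13 = -8 - 24/13 = -128/13 ≈ -9.8462)
-22*(B + T((4 + 2)/(3 + 2))) = -22*(-128/13 - 27) = -22*(-479/13) = 10538/13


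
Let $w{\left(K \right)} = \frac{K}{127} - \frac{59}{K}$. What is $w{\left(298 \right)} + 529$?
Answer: $\frac{20101845}{37846} \approx 531.15$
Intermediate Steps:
$w{\left(K \right)} = - \frac{59}{K} + \frac{K}{127}$ ($w{\left(K \right)} = K \frac{1}{127} - \frac{59}{K} = \frac{K}{127} - \frac{59}{K} = - \frac{59}{K} + \frac{K}{127}$)
$w{\left(298 \right)} + 529 = \left(- \frac{59}{298} + \frac{1}{127} \cdot 298\right) + 529 = \left(\left(-59\right) \frac{1}{298} + \frac{298}{127}\right) + 529 = \left(- \frac{59}{298} + \frac{298}{127}\right) + 529 = \frac{81311}{37846} + 529 = \frac{20101845}{37846}$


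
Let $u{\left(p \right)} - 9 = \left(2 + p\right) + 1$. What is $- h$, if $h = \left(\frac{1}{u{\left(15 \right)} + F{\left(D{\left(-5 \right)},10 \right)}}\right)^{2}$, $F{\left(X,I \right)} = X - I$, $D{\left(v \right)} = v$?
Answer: $- \frac{1}{144} \approx -0.0069444$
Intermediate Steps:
$u{\left(p \right)} = 12 + p$ ($u{\left(p \right)} = 9 + \left(\left(2 + p\right) + 1\right) = 9 + \left(3 + p\right) = 12 + p$)
$h = \frac{1}{144}$ ($h = \left(\frac{1}{\left(12 + 15\right) - 15}\right)^{2} = \left(\frac{1}{27 - 15}\right)^{2} = \left(\frac{1}{12}\right)^{2} = \frac{1}{144} \approx 0.0069444$)
$- h = \left(-1\right) \frac{1}{144} = - \frac{1}{144}$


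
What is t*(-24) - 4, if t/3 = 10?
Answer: -724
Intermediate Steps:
t = 30 (t = 3*10 = 30)
t*(-24) - 4 = 30*(-24) - 4 = -720 - 4 = -724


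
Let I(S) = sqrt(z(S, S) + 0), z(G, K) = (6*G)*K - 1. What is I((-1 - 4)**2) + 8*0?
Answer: sqrt(3749) ≈ 61.229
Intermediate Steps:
z(G, K) = -1 + 6*G*K (z(G, K) = 6*G*K - 1 = -1 + 6*G*K)
I(S) = sqrt(-1 + 6*S**2) (I(S) = sqrt((-1 + 6*S*S) + 0) = sqrt((-1 + 6*S**2) + 0) = sqrt(-1 + 6*S**2))
I((-1 - 4)**2) + 8*0 = sqrt(-1 + 6*((-1 - 4)**2)**2) + 8*0 = sqrt(-1 + 6*((-5)**2)**2) + 0 = sqrt(-1 + 6*25**2) + 0 = sqrt(-1 + 6*625) + 0 = sqrt(-1 + 3750) + 0 = sqrt(3749) + 0 = sqrt(3749)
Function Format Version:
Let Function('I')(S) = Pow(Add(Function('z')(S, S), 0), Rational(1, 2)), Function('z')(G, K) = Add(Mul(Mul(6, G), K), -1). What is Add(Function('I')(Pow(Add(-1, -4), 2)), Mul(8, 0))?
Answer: Pow(3749, Rational(1, 2)) ≈ 61.229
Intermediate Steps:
Function('z')(G, K) = Add(-1, Mul(6, G, K)) (Function('z')(G, K) = Add(Mul(6, G, K), -1) = Add(-1, Mul(6, G, K)))
Function('I')(S) = Pow(Add(-1, Mul(6, Pow(S, 2))), Rational(1, 2)) (Function('I')(S) = Pow(Add(Add(-1, Mul(6, S, S)), 0), Rational(1, 2)) = Pow(Add(Add(-1, Mul(6, Pow(S, 2))), 0), Rational(1, 2)) = Pow(Add(-1, Mul(6, Pow(S, 2))), Rational(1, 2)))
Add(Function('I')(Pow(Add(-1, -4), 2)), Mul(8, 0)) = Add(Pow(Add(-1, Mul(6, Pow(Pow(Add(-1, -4), 2), 2))), Rational(1, 2)), Mul(8, 0)) = Add(Pow(Add(-1, Mul(6, Pow(Pow(-5, 2), 2))), Rational(1, 2)), 0) = Add(Pow(Add(-1, Mul(6, Pow(25, 2))), Rational(1, 2)), 0) = Add(Pow(Add(-1, Mul(6, 625)), Rational(1, 2)), 0) = Add(Pow(Add(-1, 3750), Rational(1, 2)), 0) = Add(Pow(3749, Rational(1, 2)), 0) = Pow(3749, Rational(1, 2))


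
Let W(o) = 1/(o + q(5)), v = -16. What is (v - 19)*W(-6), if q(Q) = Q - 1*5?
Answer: 35/6 ≈ 5.8333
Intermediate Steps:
q(Q) = -5 + Q (q(Q) = Q - 5 = -5 + Q)
W(o) = 1/o (W(o) = 1/(o + (-5 + 5)) = 1/(o + 0) = 1/o)
(v - 19)*W(-6) = (-16 - 19)/(-6) = -35*(-⅙) = 35/6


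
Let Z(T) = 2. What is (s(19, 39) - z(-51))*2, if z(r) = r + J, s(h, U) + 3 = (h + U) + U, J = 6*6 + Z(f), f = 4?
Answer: 214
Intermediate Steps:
J = 38 (J = 6*6 + 2 = 36 + 2 = 38)
s(h, U) = -3 + h + 2*U (s(h, U) = -3 + ((h + U) + U) = -3 + ((U + h) + U) = -3 + (h + 2*U) = -3 + h + 2*U)
z(r) = 38 + r (z(r) = r + 38 = 38 + r)
(s(19, 39) - z(-51))*2 = ((-3 + 19 + 2*39) - (38 - 51))*2 = ((-3 + 19 + 78) - 1*(-13))*2 = (94 + 13)*2 = 107*2 = 214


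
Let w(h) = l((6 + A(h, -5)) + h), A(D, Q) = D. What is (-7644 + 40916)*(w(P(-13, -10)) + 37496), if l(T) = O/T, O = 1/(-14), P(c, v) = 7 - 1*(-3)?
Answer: 113528580674/91 ≈ 1.2476e+9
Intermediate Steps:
P(c, v) = 10 (P(c, v) = 7 + 3 = 10)
O = -1/14 ≈ -0.071429
l(T) = -1/(14*T)
w(h) = -1/(14*(6 + 2*h)) (w(h) = -1/(14*((6 + h) + h)) = -1/(14*(6 + 2*h)))
(-7644 + 40916)*(w(P(-13, -10)) + 37496) = (-7644 + 40916)*(-1/(84 + 28*10) + 37496) = 33272*(-1/(84 + 280) + 37496) = 33272*(-1/364 + 37496) = 33272*(13648543/364) = 113528580674/91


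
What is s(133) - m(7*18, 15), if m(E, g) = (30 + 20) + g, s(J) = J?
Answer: 68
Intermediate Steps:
m(E, g) = 50 + g
s(133) - m(7*18, 15) = 133 - (50 + 15) = 133 - 1*65 = 133 - 65 = 68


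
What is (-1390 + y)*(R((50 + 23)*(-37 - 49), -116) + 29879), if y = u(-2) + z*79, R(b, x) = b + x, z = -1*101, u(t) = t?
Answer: -220077935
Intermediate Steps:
z = -101
y = -7981 (y = -2 - 101*79 = -2 - 7979 = -7981)
(-1390 + y)*(R((50 + 23)*(-37 - 49), -116) + 29879) = (-1390 - 7981)*(((50 + 23)*(-37 - 49) - 116) + 29879) = -9371*((73*(-86) - 116) + 29879) = -9371*((-6278 - 116) + 29879) = -9371*(-6394 + 29879) = -9371*23485 = -220077935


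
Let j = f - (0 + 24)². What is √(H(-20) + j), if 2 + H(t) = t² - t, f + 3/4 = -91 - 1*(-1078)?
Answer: √3313/2 ≈ 28.779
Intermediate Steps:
f = 3945/4 (f = -¾ + (-91 - 1*(-1078)) = -¾ + (-91 + 1078) = -¾ + 987 = 3945/4 ≈ 986.25)
H(t) = -2 + t² - t (H(t) = -2 + (t² - t) = -2 + t² - t)
j = 1641/4 (j = 3945/4 - (0 + 24)² = 3945/4 - 1*24² = 3945/4 - 1*576 = 3945/4 - 576 = 1641/4 ≈ 410.25)
√(H(-20) + j) = √((-2 + (-20)² - 1*(-20)) + 1641/4) = √((-2 + 400 + 20) + 1641/4) = √(418 + 1641/4) = √(3313/4) = √3313/2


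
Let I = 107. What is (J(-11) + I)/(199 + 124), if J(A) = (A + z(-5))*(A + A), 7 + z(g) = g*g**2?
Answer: 3253/323 ≈ 10.071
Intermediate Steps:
z(g) = -7 + g**3 (z(g) = -7 + g*g**2 = -7 + g**3)
J(A) = 2*A*(-132 + A) (J(A) = (A + (-7 + (-5)**3))*(A + A) = (A + (-7 - 125))*(2*A) = (A - 132)*(2*A) = (-132 + A)*(2*A) = 2*A*(-132 + A))
(J(-11) + I)/(199 + 124) = (2*(-11)*(-132 - 11) + 107)/(199 + 124) = (2*(-11)*(-143) + 107)/323 = (3146 + 107)*(1/323) = 3253*(1/323) = 3253/323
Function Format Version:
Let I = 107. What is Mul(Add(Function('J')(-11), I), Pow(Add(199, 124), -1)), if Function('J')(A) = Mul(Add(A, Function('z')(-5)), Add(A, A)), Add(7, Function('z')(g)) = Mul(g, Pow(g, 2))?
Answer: Rational(3253, 323) ≈ 10.071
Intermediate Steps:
Function('z')(g) = Add(-7, Pow(g, 3)) (Function('z')(g) = Add(-7, Mul(g, Pow(g, 2))) = Add(-7, Pow(g, 3)))
Function('J')(A) = Mul(2, A, Add(-132, A)) (Function('J')(A) = Mul(Add(A, Add(-7, Pow(-5, 3))), Add(A, A)) = Mul(Add(A, Add(-7, -125)), Mul(2, A)) = Mul(Add(A, -132), Mul(2, A)) = Mul(Add(-132, A), Mul(2, A)) = Mul(2, A, Add(-132, A)))
Mul(Add(Function('J')(-11), I), Pow(Add(199, 124), -1)) = Mul(Add(Mul(2, -11, Add(-132, -11)), 107), Pow(Add(199, 124), -1)) = Mul(Add(Mul(2, -11, -143), 107), Pow(323, -1)) = Mul(Add(3146, 107), Rational(1, 323)) = Mul(3253, Rational(1, 323)) = Rational(3253, 323)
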